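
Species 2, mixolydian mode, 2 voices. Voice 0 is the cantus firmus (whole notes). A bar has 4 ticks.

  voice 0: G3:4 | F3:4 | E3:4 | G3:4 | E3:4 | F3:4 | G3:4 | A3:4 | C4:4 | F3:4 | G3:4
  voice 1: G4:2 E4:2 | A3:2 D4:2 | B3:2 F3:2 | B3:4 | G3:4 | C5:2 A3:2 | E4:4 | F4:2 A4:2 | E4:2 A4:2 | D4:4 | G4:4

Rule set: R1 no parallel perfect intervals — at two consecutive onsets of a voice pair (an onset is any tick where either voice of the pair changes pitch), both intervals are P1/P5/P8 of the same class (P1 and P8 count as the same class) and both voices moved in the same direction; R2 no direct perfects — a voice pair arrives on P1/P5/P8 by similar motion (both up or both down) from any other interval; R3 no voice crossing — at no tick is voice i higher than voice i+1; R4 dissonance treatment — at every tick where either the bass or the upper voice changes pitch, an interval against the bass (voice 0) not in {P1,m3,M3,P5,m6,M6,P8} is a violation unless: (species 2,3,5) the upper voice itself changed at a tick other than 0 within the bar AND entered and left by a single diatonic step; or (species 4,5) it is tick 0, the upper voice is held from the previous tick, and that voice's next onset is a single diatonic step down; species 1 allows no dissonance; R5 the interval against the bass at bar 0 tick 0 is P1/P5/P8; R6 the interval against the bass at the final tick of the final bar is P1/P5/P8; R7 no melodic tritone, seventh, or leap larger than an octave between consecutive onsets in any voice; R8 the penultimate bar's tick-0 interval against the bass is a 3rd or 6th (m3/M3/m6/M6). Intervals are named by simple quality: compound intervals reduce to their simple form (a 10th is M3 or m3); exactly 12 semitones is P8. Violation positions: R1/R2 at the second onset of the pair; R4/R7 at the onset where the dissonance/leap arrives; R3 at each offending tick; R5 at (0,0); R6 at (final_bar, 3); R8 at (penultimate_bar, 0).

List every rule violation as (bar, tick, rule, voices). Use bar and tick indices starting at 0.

bar 0: v0=G3 v1=G4 downbeat P8
bar 1: v0=F3 v1=A3 downbeat M3
bar 2: v0=E3 v1=B3 downbeat P5
bar 3: v0=G3 v1=B3 downbeat M3
bar 4: v0=E3 v1=G3 downbeat m3
bar 5: v0=F3 v1=C5 downbeat P5
bar 6: v0=G3 v1=E4 downbeat M6
bar 7: v0=A3 v1=F4 downbeat m6
bar 8: v0=C4 v1=E4 downbeat M3
bar 9: v0=F3 v1=D4 downbeat M6
bar 10: v0=G3 v1=G4 downbeat P8
  -> R2 @ bar 2 tick 0 v(0, 1): F3/D4 M6 -> E3/B3 P5 similar
  -> R4 @ bar 2 tick 2 v(0, 1): E3/F3 m2 untreated
  -> R7 @ bar 2 tick 2 v(1,): B3->F3 leap 6st
  -> R7 @ bar 3 tick 0 v(1,): F3->B3 leap 6st
  -> R2 @ bar 5 tick 0 v(0, 1): E3/G3 m3 -> F3/C5 P5 similar
  -> R7 @ bar 5 tick 0 v(1,): G3->C5 leap 17st
  -> R7 @ bar 5 tick 2 v(1,): C5->A3 leap 15st
  -> R2 @ bar 10 tick 0 v(0, 1): F3/D4 M6 -> G3/G4 P8 similar

(2, 0, R2, (0, 1))
(2, 2, R4, (0, 1))
(2, 2, R7, (1,))
(3, 0, R7, (1,))
(5, 0, R2, (0, 1))
(5, 0, R7, (1,))
(5, 2, R7, (1,))
(10, 0, R2, (0, 1))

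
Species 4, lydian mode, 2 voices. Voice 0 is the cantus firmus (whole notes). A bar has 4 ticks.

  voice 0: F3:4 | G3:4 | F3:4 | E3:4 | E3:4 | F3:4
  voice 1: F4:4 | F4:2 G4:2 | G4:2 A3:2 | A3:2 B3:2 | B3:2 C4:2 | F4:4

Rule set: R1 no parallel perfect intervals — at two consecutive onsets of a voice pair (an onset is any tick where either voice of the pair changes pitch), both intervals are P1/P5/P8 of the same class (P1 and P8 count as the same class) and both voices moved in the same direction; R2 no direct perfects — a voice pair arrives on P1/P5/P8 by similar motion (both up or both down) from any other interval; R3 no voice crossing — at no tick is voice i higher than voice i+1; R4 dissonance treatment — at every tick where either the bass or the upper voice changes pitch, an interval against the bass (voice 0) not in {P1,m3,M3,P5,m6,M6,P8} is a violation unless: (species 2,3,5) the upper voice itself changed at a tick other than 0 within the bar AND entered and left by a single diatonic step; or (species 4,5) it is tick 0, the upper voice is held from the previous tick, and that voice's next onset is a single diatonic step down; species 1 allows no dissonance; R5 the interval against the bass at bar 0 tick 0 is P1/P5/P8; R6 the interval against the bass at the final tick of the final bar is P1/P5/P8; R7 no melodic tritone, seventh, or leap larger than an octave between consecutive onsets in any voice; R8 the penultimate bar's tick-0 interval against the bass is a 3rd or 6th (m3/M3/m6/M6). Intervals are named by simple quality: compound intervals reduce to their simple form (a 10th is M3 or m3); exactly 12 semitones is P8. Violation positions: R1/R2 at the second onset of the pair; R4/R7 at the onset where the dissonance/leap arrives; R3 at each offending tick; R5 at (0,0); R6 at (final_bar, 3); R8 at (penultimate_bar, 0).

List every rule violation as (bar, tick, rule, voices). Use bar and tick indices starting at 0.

bar 0: v0=F3 v1=F4 downbeat P8
bar 1: v0=G3 v1=F4 downbeat m7
bar 2: v0=F3 v1=G4 downbeat M2
bar 3: v0=E3 v1=A3 downbeat P4
bar 4: v0=E3 v1=B3 downbeat P5
bar 5: v0=F3 v1=F4 downbeat P8
  -> R4 @ bar 1 tick 0 v(0, 1): G3/F4 m7 untreated
  -> R4 @ bar 2 tick 0 v(0, 1): F3/G4 M2 untreated
  -> R7 @ bar 2 tick 2 v(1,): G4->A3 leap 10st
  -> R4 @ bar 3 tick 0 v(0, 1): E3/A3 P4 untreated
  -> R8 @ bar 4 tick 0 v(0, 1): penult P5 not 3rd/6th
  -> R2 @ bar 5 tick 0 v(0, 1): E3/C4 m6 -> F3/F4 P8 similar

(1, 0, R4, (0, 1))
(2, 0, R4, (0, 1))
(2, 2, R7, (1,))
(3, 0, R4, (0, 1))
(4, 0, R8, (0, 1))
(5, 0, R2, (0, 1))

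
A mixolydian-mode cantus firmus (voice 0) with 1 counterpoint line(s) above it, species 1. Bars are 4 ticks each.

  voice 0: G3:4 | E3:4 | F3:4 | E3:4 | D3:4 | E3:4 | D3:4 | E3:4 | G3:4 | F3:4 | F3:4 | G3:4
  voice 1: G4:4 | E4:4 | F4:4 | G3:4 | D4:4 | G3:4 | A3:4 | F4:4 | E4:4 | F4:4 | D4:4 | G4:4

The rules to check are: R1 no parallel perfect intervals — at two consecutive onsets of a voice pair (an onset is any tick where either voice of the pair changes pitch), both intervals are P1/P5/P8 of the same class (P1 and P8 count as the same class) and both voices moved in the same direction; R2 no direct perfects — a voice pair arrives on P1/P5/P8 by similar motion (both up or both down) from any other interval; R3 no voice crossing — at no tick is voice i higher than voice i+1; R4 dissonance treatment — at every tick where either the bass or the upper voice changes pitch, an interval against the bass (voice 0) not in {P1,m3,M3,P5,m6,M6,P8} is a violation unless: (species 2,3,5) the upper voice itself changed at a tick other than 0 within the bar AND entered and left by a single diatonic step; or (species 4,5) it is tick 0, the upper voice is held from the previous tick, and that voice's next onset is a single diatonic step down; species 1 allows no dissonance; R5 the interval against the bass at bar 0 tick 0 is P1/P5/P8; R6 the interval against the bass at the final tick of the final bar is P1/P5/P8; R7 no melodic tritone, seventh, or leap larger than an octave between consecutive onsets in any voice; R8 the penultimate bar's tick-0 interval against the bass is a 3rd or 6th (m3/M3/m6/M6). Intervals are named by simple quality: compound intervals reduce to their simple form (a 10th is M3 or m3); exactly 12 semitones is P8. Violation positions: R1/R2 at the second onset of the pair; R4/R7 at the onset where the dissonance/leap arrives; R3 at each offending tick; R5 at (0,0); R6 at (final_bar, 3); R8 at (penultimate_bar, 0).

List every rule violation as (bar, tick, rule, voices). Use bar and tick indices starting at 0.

bar 0: v0=G3 v1=G4 downbeat P8
bar 1: v0=E3 v1=E4 downbeat P8
bar 2: v0=F3 v1=F4 downbeat P8
bar 3: v0=E3 v1=G3 downbeat m3
bar 4: v0=D3 v1=D4 downbeat P8
bar 5: v0=E3 v1=G3 downbeat m3
bar 6: v0=D3 v1=A3 downbeat P5
bar 7: v0=E3 v1=F4 downbeat m2
bar 8: v0=G3 v1=E4 downbeat M6
bar 9: v0=F3 v1=F4 downbeat P8
bar 10: v0=F3 v1=D4 downbeat M6
bar 11: v0=G3 v1=G4 downbeat P8
  -> R1 @ bar 1 tick 0 v(0, 1): G3/G4 P8 -> E3/E4 P8 similar
  -> R1 @ bar 2 tick 0 v(0, 1): E3/E4 P8 -> F3/F4 P8 similar
  -> R7 @ bar 3 tick 0 v(1,): F4->G3 leap 10st
  -> R4 @ bar 7 tick 0 v(0, 1): E3/F4 m2 untreated
  -> R2 @ bar 11 tick 0 v(0, 1): F3/D4 M6 -> G3/G4 P8 similar

(1, 0, R1, (0, 1))
(2, 0, R1, (0, 1))
(3, 0, R7, (1,))
(7, 0, R4, (0, 1))
(11, 0, R2, (0, 1))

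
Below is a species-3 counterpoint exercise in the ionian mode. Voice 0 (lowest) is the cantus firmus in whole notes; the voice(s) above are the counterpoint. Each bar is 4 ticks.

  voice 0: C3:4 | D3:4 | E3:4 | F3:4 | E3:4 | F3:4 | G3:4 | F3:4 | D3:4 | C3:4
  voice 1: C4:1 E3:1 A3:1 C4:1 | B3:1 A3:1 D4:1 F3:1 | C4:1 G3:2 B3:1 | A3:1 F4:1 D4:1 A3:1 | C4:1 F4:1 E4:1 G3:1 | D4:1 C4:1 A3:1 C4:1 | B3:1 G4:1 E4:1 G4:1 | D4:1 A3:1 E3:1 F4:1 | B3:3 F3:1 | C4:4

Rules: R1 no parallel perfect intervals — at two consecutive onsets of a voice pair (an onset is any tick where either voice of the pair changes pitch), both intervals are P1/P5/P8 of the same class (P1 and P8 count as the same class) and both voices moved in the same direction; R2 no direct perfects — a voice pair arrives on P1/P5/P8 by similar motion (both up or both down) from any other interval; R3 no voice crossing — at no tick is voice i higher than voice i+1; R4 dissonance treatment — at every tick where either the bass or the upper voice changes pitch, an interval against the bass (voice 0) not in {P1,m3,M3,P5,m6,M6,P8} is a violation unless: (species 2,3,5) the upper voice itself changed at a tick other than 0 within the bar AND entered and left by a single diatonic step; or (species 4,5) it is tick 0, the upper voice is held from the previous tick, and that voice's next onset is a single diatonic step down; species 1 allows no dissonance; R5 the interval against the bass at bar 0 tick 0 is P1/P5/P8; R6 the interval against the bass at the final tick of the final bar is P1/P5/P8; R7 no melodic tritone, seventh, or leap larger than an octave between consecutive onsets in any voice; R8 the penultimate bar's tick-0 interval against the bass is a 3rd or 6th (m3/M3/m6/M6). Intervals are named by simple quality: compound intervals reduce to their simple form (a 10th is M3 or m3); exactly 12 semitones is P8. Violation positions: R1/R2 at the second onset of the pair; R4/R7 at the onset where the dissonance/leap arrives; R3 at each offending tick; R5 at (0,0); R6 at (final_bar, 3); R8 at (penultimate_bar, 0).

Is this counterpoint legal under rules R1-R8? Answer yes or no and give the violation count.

bar 0: v0=C3 v1=C4 (P8)
bar 1: v0=D3 v1=B3 (M6)
bar 2: v0=E3 v1=C4 (m6)
bar 3: v0=F3 v1=A3 (M3)
bar 4: v0=E3 v1=C4 (m6)
bar 5: v0=F3 v1=D4 (M6)
bar 6: v0=G3 v1=B3 (M3)
bar 7: v0=F3 v1=D4 (M6)
bar 8: v0=D3 v1=B3 (M6)
bar 9: v0=C3 v1=C4 (P8)
  R4 @ bar4.1: E3/F4 m2 untreated
  R3 @ bar7.2: F3 above E3
  R4 @ bar7.2: F3/E3 m2 untreated
  R7 @ bar7.3: E3->F4 leap 13st
  R7 @ bar8.0: F4->B3 leap 6st
  R7 @ bar8.3: B3->F3 leap 6st

No (6 violations)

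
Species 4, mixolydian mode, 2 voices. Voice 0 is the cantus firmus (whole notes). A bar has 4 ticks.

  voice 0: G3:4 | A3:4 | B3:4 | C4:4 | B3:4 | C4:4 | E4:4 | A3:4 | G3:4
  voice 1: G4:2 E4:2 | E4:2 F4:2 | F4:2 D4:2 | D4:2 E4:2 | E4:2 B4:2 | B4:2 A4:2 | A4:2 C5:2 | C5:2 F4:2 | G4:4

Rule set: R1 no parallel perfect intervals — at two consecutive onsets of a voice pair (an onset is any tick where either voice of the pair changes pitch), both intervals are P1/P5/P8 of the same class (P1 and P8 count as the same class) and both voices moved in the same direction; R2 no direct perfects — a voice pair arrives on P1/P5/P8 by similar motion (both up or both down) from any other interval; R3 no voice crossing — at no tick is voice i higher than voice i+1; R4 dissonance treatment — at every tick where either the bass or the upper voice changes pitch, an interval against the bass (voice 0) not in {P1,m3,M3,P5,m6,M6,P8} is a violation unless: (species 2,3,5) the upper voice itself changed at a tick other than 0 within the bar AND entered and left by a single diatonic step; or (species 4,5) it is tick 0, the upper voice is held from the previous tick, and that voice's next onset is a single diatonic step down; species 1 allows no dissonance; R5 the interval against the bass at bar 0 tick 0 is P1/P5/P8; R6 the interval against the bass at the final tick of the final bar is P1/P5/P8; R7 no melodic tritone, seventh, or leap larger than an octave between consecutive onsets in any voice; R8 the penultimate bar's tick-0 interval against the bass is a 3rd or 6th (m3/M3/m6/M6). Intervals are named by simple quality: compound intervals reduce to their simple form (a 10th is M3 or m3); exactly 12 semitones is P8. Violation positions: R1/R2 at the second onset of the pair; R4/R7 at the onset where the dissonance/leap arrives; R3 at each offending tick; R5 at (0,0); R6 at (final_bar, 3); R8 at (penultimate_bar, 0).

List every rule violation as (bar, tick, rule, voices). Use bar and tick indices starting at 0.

(2, 0, R4, (0, 1))
(3, 0, R4, (0, 1))
(4, 0, R4, (0, 1))
(6, 0, R4, (0, 1))

bar 0: v0=G3 v1=G4 downbeat P8
bar 1: v0=A3 v1=E4 downbeat P5
bar 2: v0=B3 v1=F4 downbeat TT
bar 3: v0=C4 v1=D4 downbeat M2
bar 4: v0=B3 v1=E4 downbeat P4
bar 5: v0=C4 v1=B4 downbeat M7
bar 6: v0=E4 v1=A4 downbeat P4
bar 7: v0=A3 v1=C5 downbeat m3
bar 8: v0=G3 v1=G4 downbeat P8
  -> R4 @ bar 2 tick 0 v(0, 1): B3/F4 TT untreated
  -> R4 @ bar 3 tick 0 v(0, 1): C4/D4 M2 untreated
  -> R4 @ bar 4 tick 0 v(0, 1): B3/E4 P4 untreated
  -> R4 @ bar 6 tick 0 v(0, 1): E4/A4 P4 untreated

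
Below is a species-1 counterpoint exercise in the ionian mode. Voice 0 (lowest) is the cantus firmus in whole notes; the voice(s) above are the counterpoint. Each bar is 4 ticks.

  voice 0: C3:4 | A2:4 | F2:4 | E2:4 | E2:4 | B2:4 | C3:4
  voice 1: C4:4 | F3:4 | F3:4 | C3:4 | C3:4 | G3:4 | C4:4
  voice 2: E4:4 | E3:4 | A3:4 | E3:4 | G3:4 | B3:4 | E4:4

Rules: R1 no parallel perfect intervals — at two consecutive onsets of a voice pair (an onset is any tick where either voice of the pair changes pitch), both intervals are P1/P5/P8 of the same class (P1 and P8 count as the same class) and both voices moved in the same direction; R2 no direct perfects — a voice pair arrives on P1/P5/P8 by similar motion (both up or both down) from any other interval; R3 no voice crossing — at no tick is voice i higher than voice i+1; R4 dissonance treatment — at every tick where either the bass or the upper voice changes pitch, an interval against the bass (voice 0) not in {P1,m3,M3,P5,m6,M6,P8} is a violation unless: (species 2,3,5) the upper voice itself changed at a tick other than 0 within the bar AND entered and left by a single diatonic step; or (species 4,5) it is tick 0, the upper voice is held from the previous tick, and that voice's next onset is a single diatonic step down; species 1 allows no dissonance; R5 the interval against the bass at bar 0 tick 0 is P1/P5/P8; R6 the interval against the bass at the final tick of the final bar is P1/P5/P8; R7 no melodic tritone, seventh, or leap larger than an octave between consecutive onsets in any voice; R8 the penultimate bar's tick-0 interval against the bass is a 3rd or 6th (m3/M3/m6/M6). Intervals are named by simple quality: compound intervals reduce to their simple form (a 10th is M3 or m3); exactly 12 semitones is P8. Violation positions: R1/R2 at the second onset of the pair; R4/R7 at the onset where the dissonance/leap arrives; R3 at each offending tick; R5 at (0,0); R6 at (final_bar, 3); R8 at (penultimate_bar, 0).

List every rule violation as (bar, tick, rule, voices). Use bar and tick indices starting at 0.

(0, 0, R5, (0, 2))
(1, 0, R2, (0, 2))
(1, 0, R3, (1, 2))
(1, 1, R3, (1, 2))
(1, 2, R3, (1, 2))
(1, 3, R3, (1, 2))
(3, 0, R2, (0, 2))
(5, 0, R2, (0, 2))
(5, 0, R8, (0, 2))
(6, 0, R2, (0, 1))
(6, 3, R6, (0, 2))

bar 0: v0=C3 v1=C4 v2=E4 downbeat M3
bar 1: v0=A2 v1=F3 v2=E3 downbeat P5
bar 2: v0=F2 v1=F3 v2=A3 downbeat M3
bar 3: v0=E2 v1=C3 v2=E3 downbeat P8
bar 4: v0=E2 v1=C3 v2=G3 downbeat m3
bar 5: v0=B2 v1=G3 v2=B3 downbeat P8
bar 6: v0=C3 v1=C4 v2=E4 downbeat M3
  -> R5 @ bar 0 tick 0 v(0, 2): opens on M3
  -> R2 @ bar 1 tick 0 v(0, 2): C3/E4 M3 -> A2/E3 P5 similar
  -> R3 @ bar 1 tick 0 v(1, 2): F3 above E3
  -> R3 @ bar 1 tick 1 v(1, 2): F3 above E3
  -> R3 @ bar 1 tick 2 v(1, 2): F3 above E3
  -> R3 @ bar 1 tick 3 v(1, 2): F3 above E3
  -> R2 @ bar 3 tick 0 v(0, 2): F2/A3 M3 -> E2/E3 P8 similar
  -> R2 @ bar 5 tick 0 v(0, 2): E2/G3 m3 -> B2/B3 P8 similar
  -> R8 @ bar 5 tick 0 v(0, 2): penult P8 not 3rd/6th
  -> R2 @ bar 6 tick 0 v(0, 1): B2/G3 m6 -> C3/C4 P8 similar
  -> R6 @ bar 6 tick 3 v(0, 2): closes on M3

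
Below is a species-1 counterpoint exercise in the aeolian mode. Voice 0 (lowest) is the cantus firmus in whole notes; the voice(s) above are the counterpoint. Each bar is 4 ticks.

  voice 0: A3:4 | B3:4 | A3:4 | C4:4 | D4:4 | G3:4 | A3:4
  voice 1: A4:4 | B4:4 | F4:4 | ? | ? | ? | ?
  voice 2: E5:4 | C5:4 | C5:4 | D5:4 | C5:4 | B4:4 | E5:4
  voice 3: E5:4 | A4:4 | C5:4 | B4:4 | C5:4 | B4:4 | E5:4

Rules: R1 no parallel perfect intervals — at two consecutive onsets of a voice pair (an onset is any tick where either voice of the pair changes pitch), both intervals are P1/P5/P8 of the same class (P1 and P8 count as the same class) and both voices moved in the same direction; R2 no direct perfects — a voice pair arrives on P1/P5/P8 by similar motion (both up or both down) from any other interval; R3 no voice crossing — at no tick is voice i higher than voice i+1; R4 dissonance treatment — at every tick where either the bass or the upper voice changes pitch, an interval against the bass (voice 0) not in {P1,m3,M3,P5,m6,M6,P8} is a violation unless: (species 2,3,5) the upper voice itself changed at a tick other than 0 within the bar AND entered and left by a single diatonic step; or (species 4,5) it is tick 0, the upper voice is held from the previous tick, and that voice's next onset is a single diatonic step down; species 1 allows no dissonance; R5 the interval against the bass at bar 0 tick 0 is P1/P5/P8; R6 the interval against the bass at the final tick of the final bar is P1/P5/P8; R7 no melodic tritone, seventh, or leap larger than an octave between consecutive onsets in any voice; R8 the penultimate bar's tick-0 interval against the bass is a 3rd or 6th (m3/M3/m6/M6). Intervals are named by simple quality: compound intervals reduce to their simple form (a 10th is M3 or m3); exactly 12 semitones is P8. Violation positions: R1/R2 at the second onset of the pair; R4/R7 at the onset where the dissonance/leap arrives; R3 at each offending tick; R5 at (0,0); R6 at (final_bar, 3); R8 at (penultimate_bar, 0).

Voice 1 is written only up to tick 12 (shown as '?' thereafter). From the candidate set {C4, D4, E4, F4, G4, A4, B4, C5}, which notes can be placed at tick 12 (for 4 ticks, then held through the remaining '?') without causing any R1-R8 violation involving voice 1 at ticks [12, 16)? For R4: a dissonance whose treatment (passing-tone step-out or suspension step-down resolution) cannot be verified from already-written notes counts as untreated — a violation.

{A4, C4}

C4: legal
D4: violates R4
E4: violates R1
F4: violates R4
G4: violates R1,R2
A4: legal
B4: violates R4,R7
C5: violates R2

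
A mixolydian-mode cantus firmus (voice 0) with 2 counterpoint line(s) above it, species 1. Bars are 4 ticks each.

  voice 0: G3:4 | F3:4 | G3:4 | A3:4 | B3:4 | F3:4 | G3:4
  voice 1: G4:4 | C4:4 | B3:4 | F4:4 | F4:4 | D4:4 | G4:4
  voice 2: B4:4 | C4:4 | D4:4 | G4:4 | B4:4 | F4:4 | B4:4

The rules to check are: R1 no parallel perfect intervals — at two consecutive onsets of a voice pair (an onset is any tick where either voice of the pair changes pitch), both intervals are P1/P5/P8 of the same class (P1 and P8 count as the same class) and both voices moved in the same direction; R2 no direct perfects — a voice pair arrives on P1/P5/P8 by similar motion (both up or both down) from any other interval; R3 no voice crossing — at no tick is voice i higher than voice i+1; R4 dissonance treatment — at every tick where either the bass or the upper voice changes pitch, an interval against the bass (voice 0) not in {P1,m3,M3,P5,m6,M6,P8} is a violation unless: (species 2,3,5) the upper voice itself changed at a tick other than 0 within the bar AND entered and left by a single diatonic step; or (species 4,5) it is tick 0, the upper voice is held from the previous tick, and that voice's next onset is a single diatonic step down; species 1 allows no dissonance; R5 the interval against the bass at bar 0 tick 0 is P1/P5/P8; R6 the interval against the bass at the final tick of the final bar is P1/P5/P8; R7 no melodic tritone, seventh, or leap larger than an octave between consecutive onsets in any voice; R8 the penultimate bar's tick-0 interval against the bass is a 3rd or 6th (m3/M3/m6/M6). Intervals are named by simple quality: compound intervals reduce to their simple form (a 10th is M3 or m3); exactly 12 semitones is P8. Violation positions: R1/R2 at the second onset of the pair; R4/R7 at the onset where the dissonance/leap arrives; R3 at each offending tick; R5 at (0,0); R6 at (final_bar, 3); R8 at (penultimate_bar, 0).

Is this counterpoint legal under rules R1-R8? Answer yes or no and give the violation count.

bar 0: v0=G3 v1=G4 v2=B4 (M3)
bar 1: v0=F3 v1=C4 v2=C4 (P5)
bar 2: v0=G3 v1=B3 v2=D4 (P5)
bar 3: v0=A3 v1=F4 v2=G4 (m7)
bar 4: v0=B3 v1=F4 v2=B4 (P8)
bar 5: v0=F3 v1=D4 v2=F4 (P8)
bar 6: v0=G3 v1=G4 v2=B4 (M3)
  R5 @ bar0.0: opens on M3
  R2 @ bar1.0: G3/G4 P8 -> F3/C4 P5 similar
  R2 @ bar1.0: G3/B4 M3 -> F3/C4 P5 similar
  R2 @ bar1.0: G4/B4 M3 -> C4/C4 P1 similar
  R7 @ bar1.0: B4->C4 leap 11st
  R1 @ bar2.0: F3/C4 P5 -> G3/D4 P5 similar
  R4 @ bar3.0: A3/G4 m7 untreated
  R7 @ bar3.0: B3->F4 leap 6st
  R2 @ bar4.0: A3/G4 m7 -> B3/B4 P8 similar
  R4 @ bar4.0: B3/F4 TT untreated
  R1 @ bar5.0: B3/B4 P8 -> F3/F4 P8 similar
  R7 @ bar5.0: B3->F3 leap 6st
  R7 @ bar5.0: B4->F4 leap 6st
  R8 @ bar5.0: penult P8 not 3rd/6th
  R2 @ bar6.0: F3/D4 M6 -> G3/G4 P8 similar
  R7 @ bar6.0: F4->B4 leap 6st
  R6 @ bar6.3: closes on M3

No (17 violations)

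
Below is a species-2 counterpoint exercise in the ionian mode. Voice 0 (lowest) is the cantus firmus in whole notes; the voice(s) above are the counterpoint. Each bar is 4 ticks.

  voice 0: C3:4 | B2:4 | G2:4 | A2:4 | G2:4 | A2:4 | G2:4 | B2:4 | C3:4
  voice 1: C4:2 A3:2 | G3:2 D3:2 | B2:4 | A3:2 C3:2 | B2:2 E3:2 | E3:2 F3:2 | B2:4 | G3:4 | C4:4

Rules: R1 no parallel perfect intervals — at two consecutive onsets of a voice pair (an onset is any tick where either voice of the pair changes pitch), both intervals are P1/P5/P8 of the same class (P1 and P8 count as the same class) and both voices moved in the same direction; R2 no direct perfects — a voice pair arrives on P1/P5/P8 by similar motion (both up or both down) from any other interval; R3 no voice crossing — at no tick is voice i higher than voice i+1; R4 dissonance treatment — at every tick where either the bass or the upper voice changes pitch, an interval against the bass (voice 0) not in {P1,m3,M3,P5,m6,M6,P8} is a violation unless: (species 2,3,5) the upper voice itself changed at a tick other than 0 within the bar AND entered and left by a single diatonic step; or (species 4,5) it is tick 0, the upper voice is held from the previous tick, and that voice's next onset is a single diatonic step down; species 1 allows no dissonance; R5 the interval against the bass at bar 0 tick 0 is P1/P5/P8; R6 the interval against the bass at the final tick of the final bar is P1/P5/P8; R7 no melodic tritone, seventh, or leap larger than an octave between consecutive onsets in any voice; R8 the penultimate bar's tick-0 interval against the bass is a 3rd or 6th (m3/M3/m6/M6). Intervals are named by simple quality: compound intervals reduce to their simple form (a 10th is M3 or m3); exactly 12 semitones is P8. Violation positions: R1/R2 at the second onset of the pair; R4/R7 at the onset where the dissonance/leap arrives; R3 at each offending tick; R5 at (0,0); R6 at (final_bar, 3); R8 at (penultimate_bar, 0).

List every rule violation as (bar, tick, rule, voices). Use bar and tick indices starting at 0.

(3, 0, R2, (0, 1))
(3, 0, R7, (1,))
(6, 0, R7, (1,))
(8, 0, R2, (0, 1))

bar 0: v0=C3 v1=C4 downbeat P8
bar 1: v0=B2 v1=G3 downbeat m6
bar 2: v0=G2 v1=B2 downbeat M3
bar 3: v0=A2 v1=A3 downbeat P8
bar 4: v0=G2 v1=B2 downbeat M3
bar 5: v0=A2 v1=E3 downbeat P5
bar 6: v0=G2 v1=B2 downbeat M3
bar 7: v0=B2 v1=G3 downbeat m6
bar 8: v0=C3 v1=C4 downbeat P8
  -> R2 @ bar 3 tick 0 v(0, 1): G2/B2 M3 -> A2/A3 P8 similar
  -> R7 @ bar 3 tick 0 v(1,): B2->A3 leap 10st
  -> R7 @ bar 6 tick 0 v(1,): F3->B2 leap 6st
  -> R2 @ bar 8 tick 0 v(0, 1): B2/G3 m6 -> C3/C4 P8 similar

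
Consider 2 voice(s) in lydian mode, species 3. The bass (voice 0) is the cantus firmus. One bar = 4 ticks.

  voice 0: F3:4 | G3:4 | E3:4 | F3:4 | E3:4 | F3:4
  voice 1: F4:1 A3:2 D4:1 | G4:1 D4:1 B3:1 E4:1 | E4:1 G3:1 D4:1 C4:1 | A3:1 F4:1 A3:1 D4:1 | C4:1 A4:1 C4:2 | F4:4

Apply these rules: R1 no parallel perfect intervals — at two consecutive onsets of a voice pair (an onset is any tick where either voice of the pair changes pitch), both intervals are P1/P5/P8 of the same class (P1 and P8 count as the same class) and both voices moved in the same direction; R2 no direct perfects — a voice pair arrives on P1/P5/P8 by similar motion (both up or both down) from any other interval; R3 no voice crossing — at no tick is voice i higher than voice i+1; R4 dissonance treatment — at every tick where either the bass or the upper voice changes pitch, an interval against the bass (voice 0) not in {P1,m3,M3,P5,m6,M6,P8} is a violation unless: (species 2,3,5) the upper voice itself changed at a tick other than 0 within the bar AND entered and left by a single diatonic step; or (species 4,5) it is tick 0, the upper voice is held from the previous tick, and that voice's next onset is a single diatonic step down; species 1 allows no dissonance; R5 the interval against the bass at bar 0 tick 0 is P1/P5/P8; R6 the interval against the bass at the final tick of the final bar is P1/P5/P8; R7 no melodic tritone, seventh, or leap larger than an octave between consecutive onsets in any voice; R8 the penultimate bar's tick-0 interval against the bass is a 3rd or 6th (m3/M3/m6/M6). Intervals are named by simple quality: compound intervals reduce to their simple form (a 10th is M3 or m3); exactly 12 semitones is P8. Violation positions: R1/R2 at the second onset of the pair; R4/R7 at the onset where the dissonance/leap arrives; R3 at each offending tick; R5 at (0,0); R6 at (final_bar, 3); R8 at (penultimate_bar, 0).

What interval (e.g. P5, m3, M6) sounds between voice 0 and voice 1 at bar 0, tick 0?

P8

voice 0=F3 voice 1=F4 -> P8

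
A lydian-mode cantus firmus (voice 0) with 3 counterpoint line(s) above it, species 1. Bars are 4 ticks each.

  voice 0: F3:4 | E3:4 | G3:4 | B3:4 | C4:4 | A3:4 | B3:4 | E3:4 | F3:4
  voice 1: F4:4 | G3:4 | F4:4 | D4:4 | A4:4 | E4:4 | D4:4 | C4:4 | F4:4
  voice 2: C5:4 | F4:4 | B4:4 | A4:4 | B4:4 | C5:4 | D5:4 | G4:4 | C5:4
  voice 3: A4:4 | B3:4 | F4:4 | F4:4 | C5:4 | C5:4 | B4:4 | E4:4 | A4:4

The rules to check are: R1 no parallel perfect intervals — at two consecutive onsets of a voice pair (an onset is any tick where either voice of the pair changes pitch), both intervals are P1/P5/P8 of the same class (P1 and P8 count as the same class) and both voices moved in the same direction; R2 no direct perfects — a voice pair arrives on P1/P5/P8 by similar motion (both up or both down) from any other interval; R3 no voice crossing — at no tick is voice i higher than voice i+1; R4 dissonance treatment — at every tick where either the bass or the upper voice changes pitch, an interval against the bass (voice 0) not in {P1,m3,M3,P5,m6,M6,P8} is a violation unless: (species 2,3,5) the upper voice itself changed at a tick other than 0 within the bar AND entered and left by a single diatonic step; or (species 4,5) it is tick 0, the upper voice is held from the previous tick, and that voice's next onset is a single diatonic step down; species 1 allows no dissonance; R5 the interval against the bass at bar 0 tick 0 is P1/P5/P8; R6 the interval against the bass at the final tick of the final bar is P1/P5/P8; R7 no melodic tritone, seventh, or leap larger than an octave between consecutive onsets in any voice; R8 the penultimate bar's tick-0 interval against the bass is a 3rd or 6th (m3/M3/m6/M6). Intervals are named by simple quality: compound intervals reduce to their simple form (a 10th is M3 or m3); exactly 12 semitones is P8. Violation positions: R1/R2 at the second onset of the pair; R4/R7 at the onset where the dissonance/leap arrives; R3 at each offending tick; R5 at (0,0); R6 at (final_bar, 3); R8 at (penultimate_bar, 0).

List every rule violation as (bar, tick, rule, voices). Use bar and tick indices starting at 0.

bar 0: v0=F3 v1=F4 v2=C5 v3=A4 downbeat M3
bar 1: v0=E3 v1=G3 v2=F4 v3=B3 downbeat P5
bar 2: v0=G3 v1=F4 v2=B4 v3=F4 downbeat m7
bar 3: v0=B3 v1=D4 v2=A4 v3=F4 downbeat TT
bar 4: v0=C4 v1=A4 v2=B4 v3=C5 downbeat P8
bar 5: v0=A3 v1=E4 v2=C5 v3=C5 downbeat m3
bar 6: v0=B3 v1=D4 v2=D5 v3=B4 downbeat P8
bar 7: v0=E3 v1=C4 v2=G4 v3=E4 downbeat P8
bar 8: v0=F3 v1=F4 v2=C5 v3=A4 downbeat M3
  -> R3 @ bar 0 tick 0 v(2, 3): C5 above A4
  -> R5 @ bar 0 tick 0 v(0, 3): opens on M3
  -> R3 @ bar 0 tick 1 v(2, 3): C5 above A4
  -> R3 @ bar 0 tick 2 v(2, 3): C5 above A4
  -> R3 @ bar 0 tick 3 v(2, 3): C5 above A4
  -> R2 @ bar 1 tick 0 v(0, 3): F3/A4 M3 -> E3/B3 P5 similar
  -> R3 @ bar 1 tick 0 v(2, 3): F4 above B3
  -> R4 @ bar 1 tick 0 v(0, 2): E3/F4 m2 untreated
  -> R7 @ bar 1 tick 0 v(1,): F4->G3 leap 10st
  -> R7 @ bar 1 tick 0 v(3,): A4->B3 leap 10st
  -> R3 @ bar 1 tick 1 v(2, 3): F4 above B3
  -> R3 @ bar 1 tick 2 v(2, 3): F4 above B3
  -> R3 @ bar 1 tick 3 v(2, 3): F4 above B3
  -> R2 @ bar 2 tick 0 v(1, 3): G3/B3 M3 -> F4/F4 P1 similar
  -> R3 @ bar 2 tick 0 v(2, 3): B4 above F4
  -> R4 @ bar 2 tick 0 v(0, 1): G3/F4 m7 untreated
  -> R4 @ bar 2 tick 0 v(0, 3): G3/F4 m7 untreated
  -> R7 @ bar 2 tick 0 v(1,): G3->F4 leap 10st
  -> R7 @ bar 2 tick 0 v(2,): F4->B4 leap 6st
  -> R7 @ bar 2 tick 0 v(3,): B3->F4 leap 6st
  -> R3 @ bar 2 tick 1 v(2, 3): B4 above F4
  -> R3 @ bar 2 tick 2 v(2, 3): B4 above F4
  -> R3 @ bar 2 tick 3 v(2, 3): B4 above F4
  -> R2 @ bar 3 tick 0 v(1, 2): F4/B4 TT -> D4/A4 P5 similar
  -> R3 @ bar 3 tick 0 v(2, 3): A4 above F4
  -> R4 @ bar 3 tick 0 v(0, 2): B3/A4 m7 untreated
  -> R4 @ bar 3 tick 0 v(0, 3): B3/F4 TT untreated
  -> R3 @ bar 3 tick 1 v(2, 3): A4 above F4
  -> R3 @ bar 3 tick 2 v(2, 3): A4 above F4
  -> R3 @ bar 3 tick 3 v(2, 3): A4 above F4
  -> R2 @ bar 4 tick 0 v(0, 3): B3/F4 TT -> C4/C5 P8 similar
  -> R4 @ bar 4 tick 0 v(0, 2): C4/B4 M7 untreated
  -> R2 @ bar 5 tick 0 v(0, 1): C4/A4 M6 -> A3/E4 P5 similar
  -> R3 @ bar 6 tick 0 v(2, 3): D5 above B4
  -> R3 @ bar 6 tick 1 v(2, 3): D5 above B4
  -> R3 @ bar 6 tick 2 v(2, 3): D5 above B4
  -> R3 @ bar 6 tick 3 v(2, 3): D5 above B4
  -> R1 @ bar 7 tick 0 v(0, 3): B3/B4 P8 -> E3/E4 P8 similar
  -> R2 @ bar 7 tick 0 v(1, 2): D4/D5 P8 -> C4/G4 P5 similar
  -> R3 @ bar 7 tick 0 v(2, 3): G4 above E4
  -> R8 @ bar 7 tick 0 v(0, 3): penult P8 not 3rd/6th
  -> R3 @ bar 7 tick 1 v(2, 3): G4 above E4
  -> R3 @ bar 7 tick 2 v(2, 3): G4 above E4
  -> R3 @ bar 7 tick 3 v(2, 3): G4 above E4
  -> R1 @ bar 8 tick 0 v(1, 2): C4/G4 P5 -> F4/C5 P5 similar
  -> R2 @ bar 8 tick 0 v(0, 1): E3/C4 m6 -> F3/F4 P8 similar
  -> R2 @ bar 8 tick 0 v(0, 2): E3/G4 m3 -> F3/C5 P5 similar
  -> R3 @ bar 8 tick 0 v(2, 3): C5 above A4
  -> R3 @ bar 8 tick 1 v(2, 3): C5 above A4
  -> R3 @ bar 8 tick 2 v(2, 3): C5 above A4
  -> R3 @ bar 8 tick 3 v(2, 3): C5 above A4
  -> R6 @ bar 8 tick 3 v(0, 3): closes on M3

(0, 0, R3, (2, 3))
(0, 0, R5, (0, 3))
(0, 1, R3, (2, 3))
(0, 2, R3, (2, 3))
(0, 3, R3, (2, 3))
(1, 0, R2, (0, 3))
(1, 0, R3, (2, 3))
(1, 0, R4, (0, 2))
(1, 0, R7, (1,))
(1, 0, R7, (3,))
(1, 1, R3, (2, 3))
(1, 2, R3, (2, 3))
(1, 3, R3, (2, 3))
(2, 0, R2, (1, 3))
(2, 0, R3, (2, 3))
(2, 0, R4, (0, 1))
(2, 0, R4, (0, 3))
(2, 0, R7, (1,))
(2, 0, R7, (2,))
(2, 0, R7, (3,))
(2, 1, R3, (2, 3))
(2, 2, R3, (2, 3))
(2, 3, R3, (2, 3))
(3, 0, R2, (1, 2))
(3, 0, R3, (2, 3))
(3, 0, R4, (0, 2))
(3, 0, R4, (0, 3))
(3, 1, R3, (2, 3))
(3, 2, R3, (2, 3))
(3, 3, R3, (2, 3))
(4, 0, R2, (0, 3))
(4, 0, R4, (0, 2))
(5, 0, R2, (0, 1))
(6, 0, R3, (2, 3))
(6, 1, R3, (2, 3))
(6, 2, R3, (2, 3))
(6, 3, R3, (2, 3))
(7, 0, R1, (0, 3))
(7, 0, R2, (1, 2))
(7, 0, R3, (2, 3))
(7, 0, R8, (0, 3))
(7, 1, R3, (2, 3))
(7, 2, R3, (2, 3))
(7, 3, R3, (2, 3))
(8, 0, R1, (1, 2))
(8, 0, R2, (0, 1))
(8, 0, R2, (0, 2))
(8, 0, R3, (2, 3))
(8, 1, R3, (2, 3))
(8, 2, R3, (2, 3))
(8, 3, R3, (2, 3))
(8, 3, R6, (0, 3))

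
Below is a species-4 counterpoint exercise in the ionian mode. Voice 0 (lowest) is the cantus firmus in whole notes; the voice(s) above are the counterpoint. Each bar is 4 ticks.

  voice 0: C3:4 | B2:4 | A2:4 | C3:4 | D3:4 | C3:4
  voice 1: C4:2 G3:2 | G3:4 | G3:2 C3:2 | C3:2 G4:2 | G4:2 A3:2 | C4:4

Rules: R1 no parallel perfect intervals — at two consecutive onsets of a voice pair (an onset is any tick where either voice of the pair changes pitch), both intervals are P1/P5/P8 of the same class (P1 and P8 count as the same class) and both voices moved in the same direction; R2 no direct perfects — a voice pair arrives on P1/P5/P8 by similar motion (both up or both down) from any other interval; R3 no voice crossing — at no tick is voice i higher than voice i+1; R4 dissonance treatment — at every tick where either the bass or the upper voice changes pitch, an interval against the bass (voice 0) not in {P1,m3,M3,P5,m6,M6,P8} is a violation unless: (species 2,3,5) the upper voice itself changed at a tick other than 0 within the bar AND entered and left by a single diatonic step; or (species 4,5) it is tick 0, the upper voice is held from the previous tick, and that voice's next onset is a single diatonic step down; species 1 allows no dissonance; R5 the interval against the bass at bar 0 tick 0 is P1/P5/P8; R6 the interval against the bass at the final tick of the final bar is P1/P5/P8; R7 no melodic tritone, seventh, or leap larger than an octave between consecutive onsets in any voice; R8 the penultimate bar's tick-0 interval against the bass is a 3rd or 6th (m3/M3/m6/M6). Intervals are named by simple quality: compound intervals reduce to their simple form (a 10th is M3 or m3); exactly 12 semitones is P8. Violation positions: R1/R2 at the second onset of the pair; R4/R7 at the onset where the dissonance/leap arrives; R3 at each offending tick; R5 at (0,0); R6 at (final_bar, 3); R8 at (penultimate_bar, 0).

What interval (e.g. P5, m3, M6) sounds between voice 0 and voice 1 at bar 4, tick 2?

P5

voice 0=D3 voice 1=A3 -> P5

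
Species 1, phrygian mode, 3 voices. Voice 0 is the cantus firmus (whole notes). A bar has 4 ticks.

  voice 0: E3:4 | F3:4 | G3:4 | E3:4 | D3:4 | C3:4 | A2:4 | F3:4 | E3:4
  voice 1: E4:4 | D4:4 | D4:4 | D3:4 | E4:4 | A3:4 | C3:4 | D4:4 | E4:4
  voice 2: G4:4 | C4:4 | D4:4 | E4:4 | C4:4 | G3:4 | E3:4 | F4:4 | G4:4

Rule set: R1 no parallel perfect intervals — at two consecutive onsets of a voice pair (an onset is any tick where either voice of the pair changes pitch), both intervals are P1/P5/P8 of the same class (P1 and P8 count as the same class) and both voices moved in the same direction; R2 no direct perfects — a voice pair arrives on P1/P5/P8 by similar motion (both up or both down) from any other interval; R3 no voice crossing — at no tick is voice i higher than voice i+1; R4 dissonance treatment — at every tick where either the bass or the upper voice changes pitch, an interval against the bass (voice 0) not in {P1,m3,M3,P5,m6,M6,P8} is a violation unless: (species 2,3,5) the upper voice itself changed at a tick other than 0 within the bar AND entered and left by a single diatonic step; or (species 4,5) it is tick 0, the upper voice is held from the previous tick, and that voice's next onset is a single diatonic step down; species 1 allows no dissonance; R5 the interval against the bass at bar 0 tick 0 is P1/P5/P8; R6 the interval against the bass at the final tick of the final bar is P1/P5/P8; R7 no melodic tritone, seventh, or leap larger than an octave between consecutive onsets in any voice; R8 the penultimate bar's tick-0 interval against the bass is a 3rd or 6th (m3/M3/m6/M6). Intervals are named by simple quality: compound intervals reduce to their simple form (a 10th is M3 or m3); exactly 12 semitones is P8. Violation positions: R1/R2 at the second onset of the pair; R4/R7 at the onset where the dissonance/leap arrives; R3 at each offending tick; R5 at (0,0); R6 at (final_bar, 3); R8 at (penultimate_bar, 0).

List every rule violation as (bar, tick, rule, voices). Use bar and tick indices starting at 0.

bar 0: v0=E3 v1=E4 v2=G4 downbeat m3
bar 1: v0=F3 v1=D4 v2=C4 downbeat P5
bar 2: v0=G3 v1=D4 v2=D4 downbeat P5
bar 3: v0=E3 v1=D3 v2=E4 downbeat P8
bar 4: v0=D3 v1=E4 v2=C4 downbeat m7
bar 5: v0=C3 v1=A3 v2=G3 downbeat P5
bar 6: v0=A2 v1=C3 v2=E3 downbeat P5
bar 7: v0=F3 v1=D4 v2=F4 downbeat P8
bar 8: v0=E3 v1=E4 v2=G4 downbeat m3
  -> R5 @ bar 0 tick 0 v(0, 2): opens on m3
  -> R3 @ bar 1 tick 0 v(1, 2): D4 above C4
  -> R3 @ bar 1 tick 1 v(1, 2): D4 above C4
  -> R3 @ bar 1 tick 2 v(1, 2): D4 above C4
  -> R3 @ bar 1 tick 3 v(1, 2): D4 above C4
  -> R1 @ bar 2 tick 0 v(0, 2): F3/C4 P5 -> G3/D4 P5 similar
  -> R3 @ bar 3 tick 0 v(0, 1): E3 above D3
  -> R4 @ bar 3 tick 0 v(0, 1): E3/D3 M2 untreated
  -> R3 @ bar 3 tick 1 v(0, 1): E3 above D3
  -> R3 @ bar 3 tick 2 v(0, 1): E3 above D3
  -> R3 @ bar 3 tick 3 v(0, 1): E3 above D3
  -> R3 @ bar 4 tick 0 v(1, 2): E4 above C4
  -> R4 @ bar 4 tick 0 v(0, 1): D3/E4 M2 untreated
  -> R4 @ bar 4 tick 0 v(0, 2): D3/C4 m7 untreated
  -> R7 @ bar 4 tick 0 v(1,): D3->E4 leap 14st
  -> R3 @ bar 4 tick 1 v(1, 2): E4 above C4
  -> R3 @ bar 4 tick 2 v(1, 2): E4 above C4
  -> R3 @ bar 4 tick 3 v(1, 2): E4 above C4
  -> R2 @ bar 5 tick 0 v(0, 2): D3/C4 m7 -> C3/G3 P5 similar
  -> R3 @ bar 5 tick 0 v(1, 2): A3 above G3
  -> R3 @ bar 5 tick 1 v(1, 2): A3 above G3
  -> R3 @ bar 5 tick 2 v(1, 2): A3 above G3
  -> R3 @ bar 5 tick 3 v(1, 2): A3 above G3
  -> R1 @ bar 6 tick 0 v(0, 2): C3/G3 P5 -> A2/E3 P5 similar
  -> R2 @ bar 7 tick 0 v(0, 2): A2/E3 P5 -> F3/F4 P8 similar
  -> R7 @ bar 7 tick 0 v(1,): C3->D4 leap 14st
  -> R7 @ bar 7 tick 0 v(2,): E3->F4 leap 13st
  -> R8 @ bar 7 tick 0 v(0, 2): penult P8 not 3rd/6th
  -> R6 @ bar 8 tick 3 v(0, 2): closes on m3

(0, 0, R5, (0, 2))
(1, 0, R3, (1, 2))
(1, 1, R3, (1, 2))
(1, 2, R3, (1, 2))
(1, 3, R3, (1, 2))
(2, 0, R1, (0, 2))
(3, 0, R3, (0, 1))
(3, 0, R4, (0, 1))
(3, 1, R3, (0, 1))
(3, 2, R3, (0, 1))
(3, 3, R3, (0, 1))
(4, 0, R3, (1, 2))
(4, 0, R4, (0, 1))
(4, 0, R4, (0, 2))
(4, 0, R7, (1,))
(4, 1, R3, (1, 2))
(4, 2, R3, (1, 2))
(4, 3, R3, (1, 2))
(5, 0, R2, (0, 2))
(5, 0, R3, (1, 2))
(5, 1, R3, (1, 2))
(5, 2, R3, (1, 2))
(5, 3, R3, (1, 2))
(6, 0, R1, (0, 2))
(7, 0, R2, (0, 2))
(7, 0, R7, (1,))
(7, 0, R7, (2,))
(7, 0, R8, (0, 2))
(8, 3, R6, (0, 2))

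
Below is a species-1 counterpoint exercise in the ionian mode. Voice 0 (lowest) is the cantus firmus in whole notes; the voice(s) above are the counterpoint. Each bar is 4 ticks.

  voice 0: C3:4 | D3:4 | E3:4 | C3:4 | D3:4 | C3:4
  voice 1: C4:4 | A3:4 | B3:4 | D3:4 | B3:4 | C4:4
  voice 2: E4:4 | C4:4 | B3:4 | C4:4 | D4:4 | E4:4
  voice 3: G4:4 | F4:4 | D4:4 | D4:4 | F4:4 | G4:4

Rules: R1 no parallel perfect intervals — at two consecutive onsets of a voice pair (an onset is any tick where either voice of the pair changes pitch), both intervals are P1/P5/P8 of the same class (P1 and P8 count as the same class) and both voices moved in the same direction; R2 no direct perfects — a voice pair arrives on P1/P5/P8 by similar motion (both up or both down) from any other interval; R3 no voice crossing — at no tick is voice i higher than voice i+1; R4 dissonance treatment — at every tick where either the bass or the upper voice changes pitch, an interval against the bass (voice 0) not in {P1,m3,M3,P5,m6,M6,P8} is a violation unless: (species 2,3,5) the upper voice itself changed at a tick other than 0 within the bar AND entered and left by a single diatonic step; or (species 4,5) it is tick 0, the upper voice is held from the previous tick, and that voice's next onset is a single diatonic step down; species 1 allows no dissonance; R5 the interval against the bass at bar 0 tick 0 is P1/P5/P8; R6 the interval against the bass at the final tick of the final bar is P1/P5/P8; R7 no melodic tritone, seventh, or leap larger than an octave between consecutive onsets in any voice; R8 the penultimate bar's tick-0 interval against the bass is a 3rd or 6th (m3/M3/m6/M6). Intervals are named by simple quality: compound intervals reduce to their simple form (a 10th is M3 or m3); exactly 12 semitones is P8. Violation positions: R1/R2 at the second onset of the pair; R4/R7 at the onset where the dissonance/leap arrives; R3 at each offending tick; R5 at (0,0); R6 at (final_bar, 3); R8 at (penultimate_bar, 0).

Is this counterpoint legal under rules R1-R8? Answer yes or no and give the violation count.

bar 0: v0=C3 v1=C4 v2=E4 v3=G4 (P5)
bar 1: v0=D3 v1=A3 v2=C4 v3=F4 (m3)
bar 2: v0=E3 v1=B3 v2=B3 v3=D4 (m7)
bar 3: v0=C3 v1=D3 v2=C4 v3=D4 (M2)
bar 4: v0=D3 v1=B3 v2=D4 v3=F4 (m3)
bar 5: v0=C3 v1=C4 v2=E4 v3=G4 (P5)
  R5 @ bar0.0: opens on M3
  R4 @ bar1.0: D3/C4 m7 untreated
  R1 @ bar2.0: D3/A3 P5 -> E3/B3 P5 similar
  R4 @ bar2.0: E3/D4 m7 untreated
  R4 @ bar3.0: C3/D3 M2 untreated
  R4 @ bar3.0: C3/D4 M2 untreated
  R1 @ bar4.0: C3/C4 P8 -> D3/D4 P8 similar
  R8 @ bar4.0: penult P8 not 3rd/6th
  R2 @ bar5.0: B3/F4 TT -> C4/G4 P5 similar
  R6 @ bar5.3: closes on M3

No (10 violations)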